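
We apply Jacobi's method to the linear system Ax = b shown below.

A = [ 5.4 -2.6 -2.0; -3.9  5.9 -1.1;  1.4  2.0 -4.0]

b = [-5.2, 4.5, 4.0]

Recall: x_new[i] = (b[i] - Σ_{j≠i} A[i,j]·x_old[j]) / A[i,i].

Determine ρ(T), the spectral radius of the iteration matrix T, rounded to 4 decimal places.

Split A = D + L + U, D = diag(5.4, 5.9, -4).
Jacobi T = -D⁻¹(L+U): T[2,0] = -(1.4)/(-4) = +0.3500; T[2,2] = 0.
  T[0,:] = [+0.0000 +0.4815 +0.3704]
  T[1,:] = [+0.6610 +0.0000 +0.1864]
  T[2,:] = [+0.3500 +0.5000 +0.0000]
|λ(T)| sorted: 0.8498, 0.4255, 0.4255.
ρ = 0.8498; 0.8498 < 1 ⇒ converges.

0.8498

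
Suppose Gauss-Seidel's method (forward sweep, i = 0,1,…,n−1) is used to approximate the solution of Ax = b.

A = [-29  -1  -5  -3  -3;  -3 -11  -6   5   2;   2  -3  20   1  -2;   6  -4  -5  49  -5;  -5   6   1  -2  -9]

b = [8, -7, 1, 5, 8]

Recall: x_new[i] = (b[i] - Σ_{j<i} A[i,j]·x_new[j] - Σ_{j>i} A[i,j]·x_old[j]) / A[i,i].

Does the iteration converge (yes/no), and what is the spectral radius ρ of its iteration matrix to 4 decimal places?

Write A = D+L+U with D = diag(-29, -11, 20, 49, -9).
T_GS = -(D+L)⁻¹U: row 0 first, T[0,1] = -(-1)/(-29) = -0.0345; later rows by forward substitution.
  T[0,:] = [+0.0000  -0.0345  -0.1724  -0.1034  -0.1034]
  T[1,:] = [+0.0000  +0.0094  -0.4984  +0.4828  +0.2100]
  T[2,:] = [+0.0000  +0.0049  -0.0575  +0.0328  +0.1418]
  T[3,:] = [+0.0000  +0.0055  -0.0254  +0.0554  +0.1463]
  T[4,:] = [+0.0000  +0.0247  -0.2372  +0.3706  +0.1807]
moduli |λ_i(T)| = 0.3028, 0.0696, 0.0696, 0.0363, 0.0000.
ρ = 0.3028; 0.3028 < 1 ⇒ converges.

yes, ρ = 0.3028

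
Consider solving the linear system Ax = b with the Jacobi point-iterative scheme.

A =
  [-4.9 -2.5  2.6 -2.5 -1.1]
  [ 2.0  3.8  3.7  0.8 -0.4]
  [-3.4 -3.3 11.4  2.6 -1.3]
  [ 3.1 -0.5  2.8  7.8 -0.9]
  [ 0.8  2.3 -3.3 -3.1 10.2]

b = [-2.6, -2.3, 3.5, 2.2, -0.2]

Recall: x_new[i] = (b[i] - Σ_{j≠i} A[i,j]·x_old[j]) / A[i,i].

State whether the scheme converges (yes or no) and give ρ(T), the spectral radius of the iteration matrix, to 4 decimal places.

yes, ρ = 0.8529

A = D + L + U where D = diag(-4.9, 3.8, 11.4, 7.8, 10.2).
Jacobi: T = -D⁻¹(L+U), T[0,4] = -(-1.1)/(-4.9) = -0.2245; T[0,0] = 0.
  T[0,:] = [+0.0000, -0.5102, +0.5306, -0.5102, -0.2245]
  T[1,:] = [-0.5263, +0.0000, -0.9737, -0.2105, +0.1053]
  T[2,:] = [+0.2982, +0.2895, +0.0000, -0.2281, +0.1140]
  T[3,:] = [-0.3974, +0.0641, -0.3590, +0.0000, +0.1154]
  T[4,:] = [-0.0784, -0.2255, +0.3235, +0.3039, +0.0000]
|eigenvalues of T|: 0.8529, 0.5470, 0.3705, 0.3705, 0.1341.
spectral radius ρ = 0.8529; 0.8529 < 1 ⇒ converges.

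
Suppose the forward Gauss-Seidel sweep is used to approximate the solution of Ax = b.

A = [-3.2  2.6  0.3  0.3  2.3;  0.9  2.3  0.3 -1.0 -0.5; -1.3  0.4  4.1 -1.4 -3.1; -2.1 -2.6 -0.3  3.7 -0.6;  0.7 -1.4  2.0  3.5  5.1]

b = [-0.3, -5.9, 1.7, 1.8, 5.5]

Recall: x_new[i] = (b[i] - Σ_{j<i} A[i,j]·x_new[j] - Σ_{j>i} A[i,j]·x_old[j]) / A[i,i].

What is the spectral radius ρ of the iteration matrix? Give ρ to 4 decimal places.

Write A = D+L+U with D = diag(-3.2, 2.3, 4.1, 3.7, 5.1).
Gauss-Seidel: T = -(D+L)⁻¹U, row 0 first, T[0,2] = -(0.3)/(-3.2) = +0.0938; later rows by forward substitution.
  T[0,:] = [+0.0000  +0.8125  +0.0938  +0.0938  +0.7188]
  T[1,:] = [+0.0000  -0.3179  -0.1671  +0.3981  -0.0639]
  T[2,:] = [+0.0000  +0.2886  +0.0460  +0.3324  +0.9902]
  T[3,:] = [+0.0000  +0.2611  -0.0605  +0.3599  +0.6055]
  T[4,:] = [+0.0000  -0.4912  -0.0353  -0.2809  -0.9201]
eigenvalue magnitudes: 0.8485, 0.2223, 0.1825, 0.0234, 0.0000.
ρ = 0.8485; 0.8485 < 1 ⇒ converges.

0.8485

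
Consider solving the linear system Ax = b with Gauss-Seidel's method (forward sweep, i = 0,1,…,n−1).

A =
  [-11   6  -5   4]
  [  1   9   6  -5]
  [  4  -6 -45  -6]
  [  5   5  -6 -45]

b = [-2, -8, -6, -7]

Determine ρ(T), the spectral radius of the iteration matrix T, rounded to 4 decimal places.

0.2487

A = D + L + U where D = diag(-11, 9, -45, -45).
GS T = -(D+L)⁻¹U: row 0 first, T[0,3] = -(4)/(-11) = +0.3636; later rows by forward substitution.
  T[0,:] = [+0.0000  +0.5455  -0.4545  +0.3636]
  T[1,:] = [+0.0000  -0.0606  -0.6162  +0.5152]
  T[2,:] = [+0.0000  +0.0566  +0.0418  -0.1697]
  T[3,:] = [+0.0000  +0.0463  -0.1245  +0.1203]
|λ(T)| sorted: 0.2487, 0.1472, 0.1472, 0.0000.
ρ = 0.2487; 0.2487 < 1 ⇒ converges.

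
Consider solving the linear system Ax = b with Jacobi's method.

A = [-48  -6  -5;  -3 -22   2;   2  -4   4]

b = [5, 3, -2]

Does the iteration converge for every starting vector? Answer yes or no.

Write A = D+L+U with D = diag(-48, -22, 4).
T_J = -D⁻¹(L+U): T[1,2] = -(2)/(-22) = +0.0909; T[1,1] = 0.
  T[0,:] = [+0.0000 -0.1250 -0.1042]
  T[1,:] = [-0.1364 +0.0000 +0.0909]
  T[2,:] = [-0.5000 +1.0000 +0.0000]
|roots of det(T-λI)|: 0.4517, 0.3095, 0.1422.
spectral radius ρ = 0.4517; 0.4517 < 1: convergent.

yes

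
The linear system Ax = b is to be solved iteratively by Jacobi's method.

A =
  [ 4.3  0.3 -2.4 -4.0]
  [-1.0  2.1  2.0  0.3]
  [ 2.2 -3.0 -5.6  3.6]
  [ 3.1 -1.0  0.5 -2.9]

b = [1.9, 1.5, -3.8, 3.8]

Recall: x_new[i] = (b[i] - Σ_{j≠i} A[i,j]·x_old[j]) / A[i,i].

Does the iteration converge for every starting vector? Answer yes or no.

Write A = D+L+U with D = diag(4.3, 2.1, -5.6, -2.9).
T_J = -D⁻¹(L+U): T[2,0] = -(2.2)/(-5.6) = +0.3929; T[2,2] = 0.
  T[0,:] = [+0.0000 -0.0698 +0.5581 +0.9302]
  T[1,:] = [+0.4762 +0.0000 -0.9524 -0.1429]
  T[2,:] = [+0.3929 -0.5357 +0.0000 +0.6429]
  T[3,:] = [+1.0690 -0.3448 +0.1724 +0.0000]
|λ(T)| sorted: 1.3927, 1.0406, 0.7315, 0.3795.
ρ(T) = max|λ| = 1.3927; 1.3927 > 1, so it fails to converge.

no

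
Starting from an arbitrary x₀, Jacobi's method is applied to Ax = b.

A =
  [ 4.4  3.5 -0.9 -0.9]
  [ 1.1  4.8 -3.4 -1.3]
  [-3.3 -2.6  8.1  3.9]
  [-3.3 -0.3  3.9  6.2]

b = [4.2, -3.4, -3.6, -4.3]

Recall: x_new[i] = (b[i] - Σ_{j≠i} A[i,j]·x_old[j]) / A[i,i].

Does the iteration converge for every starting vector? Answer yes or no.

A = D + L + U where D = diag(4.4, 4.8, 8.1, 6.2).
Jacobi: T = -D⁻¹(L+U), T[3,0] = -(-3.3)/(6.2) = +0.5323; T[3,3] = 0.
  T[0,:] = [+0.0000 -0.7955 +0.2045 +0.2045]
  T[1,:] = [-0.2292 +0.0000 +0.7083 +0.2708]
  T[2,:] = [+0.4074 +0.3210 +0.0000 -0.4815]
  T[3,:] = [+0.5323 +0.0484 -0.6290 +0.0000]
|eigenvalues of T|: 1.2082, 0.6529, 0.4234, 0.4234.
spectral radius ρ = 1.2082; 1.2082 > 1: divergent.

no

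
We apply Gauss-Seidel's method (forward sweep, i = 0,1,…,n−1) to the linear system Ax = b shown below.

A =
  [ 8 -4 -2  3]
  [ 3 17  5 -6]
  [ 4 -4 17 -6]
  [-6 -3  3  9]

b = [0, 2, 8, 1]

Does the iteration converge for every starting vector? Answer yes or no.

yes

Write A = D+L+U with D = diag(8, 17, 17, 9).
GS T = -(D+L)⁻¹U: row 0 first, T[0,3] = -(3)/(8) = -0.3750; later rows by forward substitution.
  T[0,:] = [+0.0000 +0.5000 +0.2500 -0.3750]
  T[1,:] = [+0.0000 -0.0882 -0.3382 +0.4191]
  T[2,:] = [+0.0000 -0.1384 -0.1384 +0.5398]
  T[3,:] = [+0.0000 +0.3501 +0.1001 -0.2902]
|roots of det(T-λI)|: 0.7878, 0.2096, 0.2096, 0.0000.
ρ(T) = max|λ| = 0.7878; 0.7878 < 1 ⇒ converges.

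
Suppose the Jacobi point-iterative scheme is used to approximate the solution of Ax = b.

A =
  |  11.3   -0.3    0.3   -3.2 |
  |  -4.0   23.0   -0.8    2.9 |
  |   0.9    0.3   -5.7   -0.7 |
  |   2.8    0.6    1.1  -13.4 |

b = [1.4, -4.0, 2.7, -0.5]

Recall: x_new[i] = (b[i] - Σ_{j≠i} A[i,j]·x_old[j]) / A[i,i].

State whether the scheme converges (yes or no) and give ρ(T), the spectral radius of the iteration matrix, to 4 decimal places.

yes, ρ = 0.2604

A = D + L + U where D = diag(11.3, 23, -5.7, -13.4).
Jacobi T = -D⁻¹(L+U): T[0,2] = -(0.3)/(11.3) = -0.0265; T[0,0] = 0.
  T[0,:] = [+0.0000, +0.0265, -0.0265, +0.2832]
  T[1,:] = [+0.1739, +0.0000, +0.0348, -0.1261]
  T[2,:] = [+0.1579, +0.0526, +0.0000, -0.1228]
  T[3,:] = [+0.2090, +0.0448, +0.0821, +0.0000]
|λ(T)| sorted: 0.2604, 0.1401, 0.0726, 0.0726.
spectral radius ρ = 0.2604; 0.2604 < 1 ⇒ converges.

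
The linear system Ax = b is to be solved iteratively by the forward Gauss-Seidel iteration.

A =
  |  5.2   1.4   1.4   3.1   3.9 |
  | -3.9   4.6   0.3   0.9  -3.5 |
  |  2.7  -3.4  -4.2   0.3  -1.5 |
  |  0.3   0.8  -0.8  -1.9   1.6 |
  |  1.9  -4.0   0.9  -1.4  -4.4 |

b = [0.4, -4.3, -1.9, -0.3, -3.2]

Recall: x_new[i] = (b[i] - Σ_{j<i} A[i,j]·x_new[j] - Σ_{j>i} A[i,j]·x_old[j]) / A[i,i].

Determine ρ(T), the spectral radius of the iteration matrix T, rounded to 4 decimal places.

1.5276

A = D + L + U where D = diag(5.2, 4.6, -4.2, -1.9, -4.4).
Gauss-Seidel: T = -(D+L)⁻¹U, row 0 first, T[0,1] = -(1.4)/(5.2) = -0.2692; later rows by forward substitution.
  T[0,:] = [+0.0000 -0.2692 -0.2692 -0.5962 -0.7500]
  T[1,:] = [+0.0000 -0.2283 -0.2935 -0.7011 +0.1250]
  T[2,:] = [+0.0000 +0.0117 +0.0645 +0.2557 -0.9405]
  T[3,:] = [+0.0000 -0.1435 -0.1932 -0.4970 +1.1723]
  T[4,:] = [+0.0000 +0.1393 +0.2252 +0.5904 -1.0029]
moduli |λ_i(T)| = 1.5276, 0.2335, 0.1092, 0.0117, 0.0000.
ρ = 1.5276; 1.5276 > 1, so it fails to converge.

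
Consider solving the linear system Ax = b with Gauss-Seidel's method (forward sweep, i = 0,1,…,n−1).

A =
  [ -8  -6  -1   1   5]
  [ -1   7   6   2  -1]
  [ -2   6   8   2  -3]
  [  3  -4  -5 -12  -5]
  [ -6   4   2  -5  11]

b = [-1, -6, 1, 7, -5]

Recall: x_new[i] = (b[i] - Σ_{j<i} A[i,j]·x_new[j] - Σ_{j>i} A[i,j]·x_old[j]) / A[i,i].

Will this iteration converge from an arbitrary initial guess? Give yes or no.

Diagonal D = diag(-8, 7, 8, -12, 11); L, U strict lower/upper.
T_GS = -(D+L)⁻¹U: row 0 first, T[0,3] = -(1)/(-8) = +0.1250; later rows by forward substitution.
  T[0,:] = [+0.0000, -0.7500, -0.1250, +0.1250, +0.6250]
  T[1,:] = [+0.0000, -0.1071, -0.8750, -0.2679, +0.2321]
  T[2,:] = [+0.0000, -0.1071, +0.6250, -0.0179, +0.3571]
  T[3,:] = [+0.0000, -0.1071, -0.0000, +0.1280, -0.4866]
  T[4,:] = [+0.0000, -0.3994, +0.1364, +0.2270, -0.0296]
|eigenvalues of T|: 0.8649, 0.4656, 0.4656, 0.1948, 0.0000.
ρ(T) = max|λ| = 0.8649; 0.8649 < 1 ⇒ converges.

yes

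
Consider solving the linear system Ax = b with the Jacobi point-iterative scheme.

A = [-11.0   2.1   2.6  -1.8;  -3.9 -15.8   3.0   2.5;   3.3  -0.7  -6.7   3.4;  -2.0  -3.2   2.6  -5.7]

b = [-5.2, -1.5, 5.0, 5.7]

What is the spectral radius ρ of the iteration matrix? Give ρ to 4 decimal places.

0.7354

Diagonal D = diag(-11, -15.8, -6.7, -5.7); L, U strict lower/upper.
Jacobi T = -D⁻¹(L+U): T[2,1] = -(-0.7)/(-6.7) = -0.1045; T[2,2] = 0.
  T[0,:] = [+0.0000  +0.1909  +0.2364  -0.1636]
  T[1,:] = [-0.2468  +0.0000  +0.1899  +0.1582]
  T[2,:] = [+0.4925  -0.1045  +0.0000  +0.5075]
  T[3,:] = [-0.3509  -0.5614  +0.4561  +0.0000]
moduli |λ_i(T)| = 0.7354, 0.4084, 0.3972, 0.3972.
ρ = 0.7354; 0.7354 < 1: convergent.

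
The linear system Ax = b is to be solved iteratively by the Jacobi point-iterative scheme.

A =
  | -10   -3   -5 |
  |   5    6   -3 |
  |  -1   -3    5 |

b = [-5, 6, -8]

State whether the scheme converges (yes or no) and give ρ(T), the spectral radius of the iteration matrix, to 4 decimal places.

yes, ρ = 0.8432

Split A = D + L + U, D = diag(-10, 6, 5).
Jacobi: T = -D⁻¹(L+U), T[1,0] = -(5)/(6) = -0.8333; T[1,1] = 0.
  T[0,:] = [+0.0000  -0.3000  -0.5000]
  T[1,:] = [-0.8333  +0.0000  +0.5000]
  T[2,:] = [+0.2000  +0.6000  +0.0000]
|eigenvalues of T|: 0.8432, 0.5108, 0.5108.
ρ(T) = max|λ| = 0.8432; 0.8432 < 1: convergent.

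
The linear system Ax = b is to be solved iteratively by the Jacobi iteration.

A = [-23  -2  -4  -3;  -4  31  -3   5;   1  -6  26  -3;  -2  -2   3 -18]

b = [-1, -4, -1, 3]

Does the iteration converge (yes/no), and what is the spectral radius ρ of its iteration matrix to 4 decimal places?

A = D + L + U where D = diag(-23, 31, 26, -18).
T_J = -D⁻¹(L+U): T[3,2] = -(3)/(-18) = +0.1667; T[3,3] = 0.
  T[0,:] = [+0.0000 -0.0870 -0.1739 -0.1304]
  T[1,:] = [+0.1290 +0.0000 +0.0968 -0.1613]
  T[2,:] = [-0.0385 +0.2308 +0.0000 +0.1154]
  T[3,:] = [-0.1111 -0.1111 +0.1667 +0.0000]
eigenvalue magnitudes: 0.2903, 0.2239, 0.2239, 0.0923.
ρ(T) = max|λ| = 0.2903; 0.2903 < 1, so it converges for any x₀.

yes, ρ = 0.2903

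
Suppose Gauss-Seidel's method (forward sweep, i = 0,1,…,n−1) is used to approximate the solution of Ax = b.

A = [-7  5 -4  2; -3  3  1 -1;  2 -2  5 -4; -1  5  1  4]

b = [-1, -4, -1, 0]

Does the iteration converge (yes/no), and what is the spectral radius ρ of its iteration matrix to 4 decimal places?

no, ρ = 1.2813

Diagonal D = diag(-7, 3, 5, 4); L, U strict lower/upper.
GS T = -(D+L)⁻¹U: row 0 first, T[0,2] = -(-4)/(-7) = -0.5714; later rows by forward substitution.
  T[0,:] = [+0.0000, +0.7143, -0.5714, +0.2857]
  T[1,:] = [+0.0000, +0.7143, -0.9048, +0.6190]
  T[2,:] = [+0.0000, -0.0000, -0.1333, +0.9333]
  T[3,:] = [+0.0000, -0.7143, +1.0214, -0.9357]
|eigenvalues of T|: 1.2813, 0.8845, 0.0420, 0.0000.
ρ = 1.2813; 1.2813 > 1: divergent.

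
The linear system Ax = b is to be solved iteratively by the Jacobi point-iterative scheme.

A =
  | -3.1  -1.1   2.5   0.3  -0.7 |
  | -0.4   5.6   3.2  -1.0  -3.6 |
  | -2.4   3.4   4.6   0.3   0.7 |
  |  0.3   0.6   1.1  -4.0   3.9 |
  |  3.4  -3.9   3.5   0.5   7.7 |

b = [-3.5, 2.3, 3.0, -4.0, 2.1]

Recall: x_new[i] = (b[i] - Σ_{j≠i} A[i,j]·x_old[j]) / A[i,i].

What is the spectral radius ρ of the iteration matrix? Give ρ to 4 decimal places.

Split A = D + L + U, D = diag(-3.1, 5.6, 4.6, -4, 7.7).
T_J = -D⁻¹(L+U): T[4,2] = -(3.5)/(7.7) = -0.4545; T[4,4] = 0.
  T[0,:] = [+0.0000, -0.3548, +0.8065, +0.0968, -0.2258]
  T[1,:] = [+0.0714, +0.0000, -0.5714, +0.1786, +0.6429]
  T[2,:] = [+0.5217, -0.7391, +0.0000, -0.0652, -0.1522]
  T[3,:] = [+0.0750, +0.1500, +0.2750, +0.0000, +0.9750]
  T[4,:] = [-0.4416, +0.5065, -0.4545, -0.0649, +0.0000]
eigenvalue magnitudes: 1.3492, 0.9180, 0.3400, 0.3400, 0.2666.
spectral radius ρ = 1.3492; 1.3492 > 1: divergent.

1.3492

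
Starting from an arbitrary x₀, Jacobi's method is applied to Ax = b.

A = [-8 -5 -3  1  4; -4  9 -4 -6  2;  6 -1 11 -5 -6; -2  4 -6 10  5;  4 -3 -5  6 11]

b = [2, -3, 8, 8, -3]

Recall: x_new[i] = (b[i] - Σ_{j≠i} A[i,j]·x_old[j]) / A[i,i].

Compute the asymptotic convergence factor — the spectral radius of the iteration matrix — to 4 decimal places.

Write A = D+L+U with D = diag(-8, 9, 11, 10, 11).
Jacobi T = -D⁻¹(L+U): T[3,2] = -(-6)/(10) = +0.6000; T[3,3] = 0.
  T[0,:] = [+0.0000  -0.6250  -0.3750  +0.1250  +0.5000]
  T[1,:] = [+0.4444  +0.0000  +0.4444  +0.6667  -0.2222]
  T[2,:] = [-0.5455  +0.0909  +0.0000  +0.4545  +0.5455]
  T[3,:] = [+0.2000  -0.4000  +0.6000  +0.0000  -0.5000]
  T[4,:] = [-0.3636  +0.2727  +0.4545  -0.5455  +0.0000]
|λ(T)| sorted: 1.1371, 0.7923, 0.7923, 0.6003, 0.3423.
ρ = 1.1371; 1.1371 > 1 ⇒ diverges.

1.1371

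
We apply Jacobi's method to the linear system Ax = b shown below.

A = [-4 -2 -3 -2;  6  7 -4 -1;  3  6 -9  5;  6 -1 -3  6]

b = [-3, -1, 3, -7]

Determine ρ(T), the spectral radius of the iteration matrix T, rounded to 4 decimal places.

1.4306

Split A = D + L + U, D = diag(-4, 7, -9, 6).
Jacobi: T = -D⁻¹(L+U), T[1,2] = -(-4)/(7) = +0.5714; T[1,1] = 0.
  T[0,:] = [+0.0000 -0.5000 -0.7500 -0.5000]
  T[1,:] = [-0.8571 +0.0000 +0.5714 +0.1429]
  T[2,:] = [+0.3333 +0.6667 +0.0000 +0.5556]
  T[3,:] = [-1.0000 +0.1667 +0.5000 +0.0000]
|roots of det(T-λI)|: 1.4306, 0.7104, 0.7104, 0.1401.
ρ(T) = max|λ| = 1.4306; 1.4306 > 1 ⇒ diverges.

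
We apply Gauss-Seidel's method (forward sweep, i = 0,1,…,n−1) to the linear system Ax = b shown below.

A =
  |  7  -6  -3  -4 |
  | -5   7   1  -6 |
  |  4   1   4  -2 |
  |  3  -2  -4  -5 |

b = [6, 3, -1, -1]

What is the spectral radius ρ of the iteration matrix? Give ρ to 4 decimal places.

Split A = D + L + U, D = diag(7, 7, 4, -5).
Gauss-Seidel: T = -(D+L)⁻¹U, row 0 first, T[0,1] = -(-6)/(7) = +0.8571; later rows by forward substitution.
  T[0,:] = [+0.0000  +0.8571  +0.4286  +0.5714]
  T[1,:] = [+0.0000  +0.6122  +0.1633  +1.2653]
  T[2,:] = [+0.0000  -1.0102  -0.4694  -0.3878]
  T[3,:] = [+0.0000  +1.0776  +0.5673  +0.1469]
eigenvalue magnitudes: 1.2570, 0.9965, 0.0293, 0.0000.
ρ(T) = max|λ| = 1.2570; 1.2570 > 1, so it fails to converge.

1.2570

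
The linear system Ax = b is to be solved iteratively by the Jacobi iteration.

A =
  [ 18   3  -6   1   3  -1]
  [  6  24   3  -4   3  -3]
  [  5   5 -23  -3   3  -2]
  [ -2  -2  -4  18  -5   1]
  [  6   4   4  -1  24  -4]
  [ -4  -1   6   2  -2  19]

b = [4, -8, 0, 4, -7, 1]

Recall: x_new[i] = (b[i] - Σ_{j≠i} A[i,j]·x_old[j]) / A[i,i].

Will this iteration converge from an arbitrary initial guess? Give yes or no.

yes

Split A = D + L + U, D = diag(18, 24, -23, 18, 24, 19).
Jacobi T = -D⁻¹(L+U): T[1,2] = -(3)/(24) = -0.1250; T[1,1] = 0.
  T[0,:] = [+0.0000  -0.1667  +0.3333  -0.0556  -0.1667  +0.0556]
  T[1,:] = [-0.2500  +0.0000  -0.1250  +0.1667  -0.1250  +0.1250]
  T[2,:] = [+0.2174  +0.2174  +0.0000  -0.1304  +0.1304  -0.0870]
  T[3,:] = [+0.1111  +0.1111  +0.2222  +0.0000  +0.2778  -0.0556]
  T[4,:] = [-0.2500  -0.1667  -0.1667  +0.0417  +0.0000  +0.1667]
  T[5,:] = [+0.2105  +0.0526  -0.3158  -0.1053  +0.1053  +0.0000]
eigenvalue magnitudes: 0.5985, 0.2416, 0.2416, 0.2037, 0.2037, 0.0942.
spectral radius ρ = 0.5985; 0.5985 < 1 ⇒ converges.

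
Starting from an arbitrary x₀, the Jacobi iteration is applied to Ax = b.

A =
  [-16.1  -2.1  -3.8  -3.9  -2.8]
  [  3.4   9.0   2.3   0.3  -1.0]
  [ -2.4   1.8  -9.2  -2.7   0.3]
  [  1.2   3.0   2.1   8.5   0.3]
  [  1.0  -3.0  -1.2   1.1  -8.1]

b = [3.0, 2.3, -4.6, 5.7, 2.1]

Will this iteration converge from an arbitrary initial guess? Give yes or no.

yes

Diagonal D = diag(-16.1, 9, -9.2, 8.5, -8.1); L, U strict lower/upper.
Jacobi T = -D⁻¹(L+U): T[0,1] = -(-2.1)/(-16.1) = -0.1304; T[0,0] = 0.
  T[0,:] = [+0.0000, -0.1304, -0.2360, -0.2422, -0.1739]
  T[1,:] = [-0.3778, +0.0000, -0.2556, -0.0333, +0.1111]
  T[2,:] = [-0.2609, +0.1957, +0.0000, -0.2935, +0.0326]
  T[3,:] = [-0.1412, -0.3529, -0.2471, +0.0000, -0.0353]
  T[4,:] = [+0.1235, -0.3704, -0.1481, +0.1358, +0.0000]
|λ(T)| sorted: 0.5906, 0.4039, 0.4039, 0.0926, 0.0926.
ρ(T) = max|λ| = 0.5906; 0.5906 < 1 ⇒ converges.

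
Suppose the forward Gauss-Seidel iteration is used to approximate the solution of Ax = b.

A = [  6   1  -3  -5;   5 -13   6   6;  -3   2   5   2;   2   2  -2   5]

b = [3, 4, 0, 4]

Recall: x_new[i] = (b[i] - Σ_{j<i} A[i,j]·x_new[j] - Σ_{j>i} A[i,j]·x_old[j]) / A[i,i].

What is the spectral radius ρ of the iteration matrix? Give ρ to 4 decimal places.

Let D = diag(6, -13, 5, 5); L, U the strict triangles.
GS T = -(D+L)⁻¹U: row 0 first, T[0,2] = -(-3)/(6) = +0.5000; later rows by forward substitution.
  T[0,:] = [+0.0000 -0.1667 +0.5000 +0.8333]
  T[1,:] = [+0.0000 -0.0641 +0.6538 +0.7821]
  T[2,:] = [+0.0000 -0.0744 +0.0385 -0.2128]
  T[3,:] = [+0.0000 +0.0626 -0.4462 -0.7313]
|eigenvalues of T|: 0.8647, 0.1193, 0.1193, 0.0000.
spectral radius ρ = 0.8647; 0.8647 < 1 ⇒ converges.

0.8647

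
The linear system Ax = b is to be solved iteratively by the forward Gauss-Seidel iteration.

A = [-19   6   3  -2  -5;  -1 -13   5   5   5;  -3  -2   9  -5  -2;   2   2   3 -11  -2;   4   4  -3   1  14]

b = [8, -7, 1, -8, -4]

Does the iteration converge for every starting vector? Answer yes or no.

A = D + L + U where D = diag(-19, -13, 9, -11, 14).
T_GS = -(D+L)⁻¹U: row 0 first, T[0,2] = -(3)/(-19) = +0.1579; later rows by forward substitution.
  T[0,:] = [+0.0000  +0.3158  +0.1579  -0.1053  -0.2632]
  T[1,:] = [+0.0000  -0.0243  +0.3725  +0.3927  +0.4049]
  T[2,:] = [+0.0000  +0.0999  +0.1354  +0.6077  +0.2245]
  T[3,:] = [+0.0000  +0.0802  +0.1334  +0.2180  -0.0948]
  T[4,:] = [+0.0000  -0.0676  -0.1320  +0.0325  +0.0144]
|λ(T)| sorted: 0.5630, 0.2190, 0.2190, 0.1298, 0.0000.
spectral radius ρ = 0.5630; 0.5630 < 1, so it converges for any x₀.

yes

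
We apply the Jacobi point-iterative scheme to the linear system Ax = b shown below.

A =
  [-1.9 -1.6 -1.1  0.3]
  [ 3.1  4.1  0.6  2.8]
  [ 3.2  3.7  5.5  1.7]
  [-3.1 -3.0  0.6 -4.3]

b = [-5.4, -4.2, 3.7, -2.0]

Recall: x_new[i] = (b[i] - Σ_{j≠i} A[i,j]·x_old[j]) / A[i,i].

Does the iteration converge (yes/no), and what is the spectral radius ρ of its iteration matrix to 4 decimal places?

no, ρ = 1.4248

Write A = D+L+U with D = diag(-1.9, 4.1, 5.5, -4.3).
T_J = -D⁻¹(L+U): T[1,2] = -(0.6)/(4.1) = -0.1463; T[1,1] = 0.
  T[0,:] = [+0.0000 -0.8421 -0.5789 +0.1579]
  T[1,:] = [-0.7561 +0.0000 -0.1463 -0.6829]
  T[2,:] = [-0.5818 -0.6727 +0.0000 -0.3091]
  T[3,:] = [-0.7209 -0.6977 +0.1395 +0.0000]
|λ(T)| sorted: 1.4248, 0.7684, 0.3663, 0.3663.
spectral radius ρ = 1.4248; 1.4248 > 1 ⇒ diverges.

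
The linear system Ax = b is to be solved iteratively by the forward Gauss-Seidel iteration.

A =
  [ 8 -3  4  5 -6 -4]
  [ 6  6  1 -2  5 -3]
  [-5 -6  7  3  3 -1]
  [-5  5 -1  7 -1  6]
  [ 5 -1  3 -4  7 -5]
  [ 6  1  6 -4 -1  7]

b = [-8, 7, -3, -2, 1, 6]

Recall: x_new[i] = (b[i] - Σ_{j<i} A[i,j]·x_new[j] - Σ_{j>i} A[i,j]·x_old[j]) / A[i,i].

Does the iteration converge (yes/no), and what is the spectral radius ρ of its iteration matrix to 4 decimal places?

no, ρ = 1.5729

Write A = D+L+U with D = diag(8, 6, 7, 7, 7, 7).
T_GS = -(D+L)⁻¹U: row 0 first, T[0,4] = -(-6)/(8) = +0.7500; later rows by forward substitution.
  T[0,:] = [+0.0000, +0.3750, -0.5000, -0.6250, +0.7500, +0.5000]
  T[1,:] = [+0.0000, -0.3750, +0.3333, +0.9583, -1.5833, -0.0000]
  T[2,:] = [+0.0000, -0.0536, -0.0714, -0.0536, -1.2500, +0.5000]
  T[3,:] = [+0.0000, +0.5281, -0.6054, -1.1386, +1.6310, -0.4286]
  T[4,:] = [+0.0000, +0.0033, +0.0894, -0.0443, +0.7058, -0.1020]
  T[5,:] = [+0.0000, +0.0803, +0.1090, -0.2122, +1.6876, -1.1166]
moduli |λ_i(T)| = 1.5729, 1.0458, 0.4301, 0.2086, 0.0159, 0.0000.
ρ(T) = max|λ| = 1.5729; 1.5729 > 1: divergent.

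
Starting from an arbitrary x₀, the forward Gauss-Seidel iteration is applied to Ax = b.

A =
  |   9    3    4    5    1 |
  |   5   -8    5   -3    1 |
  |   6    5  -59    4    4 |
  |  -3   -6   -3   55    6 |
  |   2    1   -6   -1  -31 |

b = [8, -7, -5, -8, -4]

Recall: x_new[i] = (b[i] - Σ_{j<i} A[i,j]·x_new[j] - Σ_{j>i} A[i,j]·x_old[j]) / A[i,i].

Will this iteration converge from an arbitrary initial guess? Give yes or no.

Let D = diag(9, -8, -59, 55, -31); L, U the strict triangles.
Gauss-Seidel: T = -(D+L)⁻¹U, row 0 first, T[0,2] = -(4)/(9) = -0.4444; later rows by forward substitution.
  T[0,:] = [+0.0000 -0.3333 -0.4444 -0.5556 -0.1111]
  T[1,:] = [+0.0000 -0.2083 +0.3472 -0.7222 +0.0556]
  T[2,:] = [+0.0000 -0.0516 -0.0158 -0.0499 +0.0612]
  T[3,:] = [+0.0000 -0.0437 +0.0128 -0.1118 -0.1058]
  T[4,:] = [+0.0000 -0.0168 -0.0148 -0.0459 -0.0138]
|roots of det(T-λI)|: 0.3184, 0.0959, 0.0959, 0.0340, 0.0000.
ρ = 0.3184; 0.3184 < 1, so it converges for any x₀.

yes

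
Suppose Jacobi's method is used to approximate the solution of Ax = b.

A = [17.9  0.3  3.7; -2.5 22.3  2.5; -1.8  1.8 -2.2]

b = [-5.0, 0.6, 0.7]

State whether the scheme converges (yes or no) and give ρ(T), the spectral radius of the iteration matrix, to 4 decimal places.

yes, ρ = 0.3632

Write A = D+L+U with D = diag(17.9, 22.3, -2.2).
Jacobi T = -D⁻¹(L+U): T[1,0] = -(-2.5)/(22.3) = +0.1121; T[1,1] = 0.
  T[0,:] = [+0.0000  -0.0168  -0.2067]
  T[1,:] = [+0.1121  +0.0000  -0.1121]
  T[2,:] = [-0.8182  +0.8182  +0.0000]
|λ(T)| sorted: 0.3632, 0.2375, 0.2375.
spectral radius ρ = 0.3632; 0.3632 < 1, so it converges for any x₀.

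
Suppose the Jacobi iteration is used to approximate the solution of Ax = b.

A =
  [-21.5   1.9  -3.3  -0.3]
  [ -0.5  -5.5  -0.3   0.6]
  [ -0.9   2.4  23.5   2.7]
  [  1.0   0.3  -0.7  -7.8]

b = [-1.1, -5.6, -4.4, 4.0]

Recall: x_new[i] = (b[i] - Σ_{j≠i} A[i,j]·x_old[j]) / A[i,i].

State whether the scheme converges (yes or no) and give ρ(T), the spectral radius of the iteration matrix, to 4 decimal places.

Let D = diag(-21.5, -5.5, 23.5, -7.8); L, U the strict triangles.
T_J = -D⁻¹(L+U): T[2,3] = -(2.7)/(23.5) = -0.1149; T[2,2] = 0.
  T[0,:] = [+0.0000, +0.0884, -0.1535, -0.0140]
  T[1,:] = [-0.0909, +0.0000, -0.0545, +0.1091]
  T[2,:] = [+0.0383, -0.1021, +0.0000, -0.1149]
  T[3,:] = [+0.1282, +0.0385, -0.0897, +0.0000]
moduli |λ_i(T)| = 0.1799, 0.1411, 0.1411, 0.0910.
spectral radius ρ = 0.1799; 0.1799 < 1: convergent.

yes, ρ = 0.1799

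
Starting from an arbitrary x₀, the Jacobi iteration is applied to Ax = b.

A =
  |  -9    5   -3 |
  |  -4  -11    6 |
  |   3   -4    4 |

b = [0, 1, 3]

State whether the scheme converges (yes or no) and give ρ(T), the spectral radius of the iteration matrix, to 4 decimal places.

Write A = D+L+U with D = diag(-9, -11, 4).
Jacobi T = -D⁻¹(L+U): T[2,1] = -(-4)/(4) = +1.0000; T[2,2] = 0.
  T[0,:] = [+0.0000, +0.5556, -0.3333]
  T[1,:] = [-0.3636, +0.0000, +0.5455]
  T[2,:] = [-0.7500, +1.0000, +0.0000]
|eigenvalues of T|: 0.8477, 0.6573, 0.1903.
ρ = 0.8477; 0.8477 < 1 ⇒ converges.

yes, ρ = 0.8477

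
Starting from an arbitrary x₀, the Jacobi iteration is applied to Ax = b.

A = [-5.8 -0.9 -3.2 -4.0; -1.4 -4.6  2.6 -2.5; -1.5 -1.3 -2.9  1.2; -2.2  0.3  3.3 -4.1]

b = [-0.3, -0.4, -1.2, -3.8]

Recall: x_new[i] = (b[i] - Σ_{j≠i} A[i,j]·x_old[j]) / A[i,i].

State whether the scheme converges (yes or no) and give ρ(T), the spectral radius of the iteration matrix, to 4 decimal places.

no, ρ = 1.1421

Let D = diag(-5.8, -4.6, -2.9, -4.1); L, U the strict triangles.
Jacobi: T = -D⁻¹(L+U), T[3,0] = -(-2.2)/(-4.1) = -0.5366; T[3,3] = 0.
  T[0,:] = [+0.0000  -0.1552  -0.5517  -0.6897]
  T[1,:] = [-0.3043  +0.0000  +0.5652  -0.5435]
  T[2,:] = [-0.5172  -0.4483  +0.0000  +0.4138]
  T[3,:] = [-0.5366  +0.0732  +0.8049  +0.0000]
|roots of det(T-λI)|: 1.1421, 0.5998, 0.5998, 0.2190.
spectral radius ρ = 1.1421; 1.1421 > 1 ⇒ diverges.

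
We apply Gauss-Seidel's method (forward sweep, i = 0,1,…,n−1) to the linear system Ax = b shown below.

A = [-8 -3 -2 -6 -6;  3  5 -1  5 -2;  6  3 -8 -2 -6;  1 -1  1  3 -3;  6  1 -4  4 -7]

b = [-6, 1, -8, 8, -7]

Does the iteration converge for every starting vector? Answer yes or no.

no

Diagonal D = diag(-8, 5, -8, 3, -7); L, U strict lower/upper.
Gauss-Seidel: T = -(D+L)⁻¹U, row 0 first, T[0,3] = -(-6)/(-8) = -0.7500; later rows by forward substitution.
  T[0,:] = [+0.0000, -0.3750, -0.2500, -0.7500, -0.7500]
  T[1,:] = [+0.0000, +0.2250, +0.3500, -0.5500, +0.8500]
  T[2,:] = [+0.0000, -0.1969, -0.0562, -1.0188, -0.9937]
  T[3,:] = [+0.0000, +0.2656, +0.2188, +0.4062, +1.8646]
  T[4,:] = [+0.0000, -0.0250, -0.0071, +0.0929, +1.1119]
|eigenvalues of T|: 1.2792, 0.6814, 0.6814, 0.0271, 0.0000.
ρ(T) = max|λ| = 1.2792; 1.2792 > 1 ⇒ diverges.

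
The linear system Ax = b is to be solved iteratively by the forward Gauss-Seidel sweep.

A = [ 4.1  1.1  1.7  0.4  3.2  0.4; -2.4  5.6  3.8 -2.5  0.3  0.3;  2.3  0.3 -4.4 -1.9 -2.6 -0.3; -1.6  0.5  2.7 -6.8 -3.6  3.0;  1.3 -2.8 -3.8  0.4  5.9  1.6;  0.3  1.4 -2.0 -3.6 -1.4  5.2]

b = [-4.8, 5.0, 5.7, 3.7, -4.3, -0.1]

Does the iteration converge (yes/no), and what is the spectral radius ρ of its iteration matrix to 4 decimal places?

Let D = diag(4.1, 5.6, -4.4, -6.8, 5.9, 5.2); L, U the strict triangles.
Gauss-Seidel: T = -(D+L)⁻¹U, row 0 first, T[0,4] = -(3.2)/(4.1) = -0.7805; later rows by forward substitution.
  T[0,:] = [+0.0000  -0.2683  -0.4146  -0.0976  -0.7805  -0.0976]
  T[1,:] = [+0.0000  -0.1150  -0.8563  +0.4046  -0.3881  -0.0954]
  T[2,:] = [+0.0000  -0.1481  -0.2751  -0.4552  -1.0254  -0.1257]
  T[3,:] = [+0.0000  -0.0041  -0.0746  -0.1280  -0.7814  +0.4072]
  T[4,:] = [+0.0000  -0.0905  -0.4871  -0.0710  -0.6196  -0.4035]
  T[5,:] = [+0.0000  -0.0378  -0.0342  -0.3862  -0.9527  +0.1562]
eigenvalue magnitudes: 1.5518, 0.4802, 0.4802, 0.1562, 0.0116, 0.0000.
spectral radius ρ = 1.5518; 1.5518 > 1 ⇒ diverges.

no, ρ = 1.5518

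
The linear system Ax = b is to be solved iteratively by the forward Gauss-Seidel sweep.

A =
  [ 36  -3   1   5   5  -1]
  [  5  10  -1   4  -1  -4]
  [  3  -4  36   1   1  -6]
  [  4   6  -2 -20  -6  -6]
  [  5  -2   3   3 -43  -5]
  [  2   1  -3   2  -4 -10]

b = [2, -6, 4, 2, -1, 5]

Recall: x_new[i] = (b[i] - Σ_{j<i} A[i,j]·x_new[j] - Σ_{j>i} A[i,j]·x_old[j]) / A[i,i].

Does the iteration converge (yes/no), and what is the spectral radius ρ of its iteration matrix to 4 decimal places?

Diagonal D = diag(36, 10, 36, -20, -43, -10); L, U strict lower/upper.
GS T = -(D+L)⁻¹U: row 0 first, T[0,3] = -(5)/(36) = -0.1389; later rows by forward substitution.
  T[0,:] = [+0.0000, +0.0833, -0.0278, -0.1389, -0.1389, +0.0278]
  T[1,:] = [+0.0000, -0.0417, +0.1139, -0.3306, +0.1694, +0.3861]
  T[2,:] = [+0.0000, -0.0116, +0.0150, -0.0529, +0.0026, +0.2073]
  T[3,:] = [+0.0000, +0.0053, +0.0271, -0.1217, -0.2772, -0.1993]
  T[4,:] = [+0.0000, +0.0112, -0.0056, -0.0130, -0.0432, -0.1305]
  T[5,:] = [+0.0000, +0.0126, +0.0090, -0.0641, -0.0498, -0.0057]
|roots of det(T-λI)|: 0.2280, 0.1079, 0.0815, 0.0815, 0.0099, 0.0000.
spectral radius ρ = 0.2280; 0.2280 < 1 ⇒ converges.

yes, ρ = 0.2280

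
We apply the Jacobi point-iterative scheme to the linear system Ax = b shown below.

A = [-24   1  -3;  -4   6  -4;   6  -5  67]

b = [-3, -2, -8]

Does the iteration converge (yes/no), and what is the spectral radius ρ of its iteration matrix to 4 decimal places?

Diagonal D = diag(-24, 6, 67); L, U strict lower/upper.
Jacobi T = -D⁻¹(L+U): T[1,2] = -(-4)/(6) = +0.6667; T[1,1] = 0.
  T[0,:] = [+0.0000  +0.0417  -0.1250]
  T[1,:] = [+0.6667  +0.0000  +0.6667]
  T[2,:] = [-0.0896  +0.0746  +0.0000]
|roots of det(T-λI)|: 0.3383, 0.2228, 0.1155.
ρ = 0.3383; 0.3383 < 1 ⇒ converges.

yes, ρ = 0.3383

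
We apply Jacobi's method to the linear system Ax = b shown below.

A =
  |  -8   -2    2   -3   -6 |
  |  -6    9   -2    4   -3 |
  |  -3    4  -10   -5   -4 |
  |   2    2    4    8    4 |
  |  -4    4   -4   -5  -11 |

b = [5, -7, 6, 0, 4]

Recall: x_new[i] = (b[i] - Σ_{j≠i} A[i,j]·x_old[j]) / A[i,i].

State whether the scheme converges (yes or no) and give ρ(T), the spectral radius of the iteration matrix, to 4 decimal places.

Split A = D + L + U, D = diag(-8, 9, -10, 8, -11).
T_J = -D⁻¹(L+U): T[4,0] = -(-4)/(-11) = -0.3636; T[4,4] = 0.
  T[0,:] = [+0.0000 -0.2500 +0.2500 -0.3750 -0.7500]
  T[1,:] = [+0.6667 +0.0000 +0.2222 -0.4444 +0.3333]
  T[2,:] = [-0.3000 +0.4000 +0.0000 -0.5000 -0.4000]
  T[3,:] = [-0.2500 -0.2500 -0.5000 +0.0000 -0.5000]
  T[4,:] = [-0.3636 +0.3636 -0.3636 -0.4545 +0.0000]
eigenvalue magnitudes: 1.1754, 0.8562, 0.4633, 0.3260, 0.3260.
spectral radius ρ = 1.1754; 1.1754 > 1: divergent.

no, ρ = 1.1754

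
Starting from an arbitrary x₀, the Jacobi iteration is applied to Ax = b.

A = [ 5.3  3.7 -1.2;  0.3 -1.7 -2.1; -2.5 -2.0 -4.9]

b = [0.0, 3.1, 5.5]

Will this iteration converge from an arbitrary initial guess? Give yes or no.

Let D = diag(5.3, -1.7, -4.9); L, U the strict triangles.
T_J = -D⁻¹(L+U): T[1,2] = -(-2.1)/(-1.7) = -1.2353; T[1,1] = 0.
  T[0,:] = [+0.0000, -0.6981, +0.2264]
  T[1,:] = [+0.1765, +0.0000, -1.2353]
  T[2,:] = [-0.5102, -0.4082, +0.0000]
eigenvalue magnitudes: 0.8841, 0.7184, 0.7184.
spectral radius ρ = 0.8841; 0.8841 < 1 ⇒ converges.

yes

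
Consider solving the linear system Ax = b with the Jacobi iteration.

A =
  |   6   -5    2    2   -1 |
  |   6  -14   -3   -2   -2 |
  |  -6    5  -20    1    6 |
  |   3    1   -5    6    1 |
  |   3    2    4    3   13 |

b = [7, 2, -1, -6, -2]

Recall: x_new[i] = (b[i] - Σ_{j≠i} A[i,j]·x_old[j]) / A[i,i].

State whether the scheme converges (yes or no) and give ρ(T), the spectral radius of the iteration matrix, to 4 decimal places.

Diagonal D = diag(6, -14, -20, 6, 13); L, U strict lower/upper.
T_J = -D⁻¹(L+U): T[1,3] = -(-2)/(-14) = -0.1429; T[1,1] = 0.
  T[0,:] = [+0.0000, +0.8333, -0.3333, -0.3333, +0.1667]
  T[1,:] = [+0.4286, +0.0000, -0.2143, -0.1429, -0.1429]
  T[2,:] = [-0.3000, +0.2500, +0.0000, +0.0500, +0.3000]
  T[3,:] = [-0.5000, -0.1667, +0.8333, +0.0000, -0.1667]
  T[4,:] = [-0.2308, -0.1538, -0.3077, -0.2308, +0.0000]
|eigenvalues of T|: 0.9069, 0.4642, 0.4642, 0.2422, 0.2422.
ρ = 0.9069; 0.9069 < 1 ⇒ converges.

yes, ρ = 0.9069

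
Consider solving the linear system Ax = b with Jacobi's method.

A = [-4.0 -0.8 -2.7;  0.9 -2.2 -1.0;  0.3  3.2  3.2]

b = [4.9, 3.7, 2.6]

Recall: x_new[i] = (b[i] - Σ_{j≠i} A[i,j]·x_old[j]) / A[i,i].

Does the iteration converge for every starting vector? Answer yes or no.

yes

Let D = diag(-4, -2.2, 3.2); L, U the strict triangles.
T_J = -D⁻¹(L+U): T[0,2] = -(-2.7)/(-4) = -0.6750; T[0,0] = 0.
  T[0,:] = [+0.0000 -0.2000 -0.6750]
  T[1,:] = [+0.4091 +0.0000 -0.4545]
  T[2,:] = [-0.0938 -1.0000 +0.0000]
|λ(T)| sorted: 0.8636, 0.5567, 0.5567.
ρ = 0.8636; 0.8636 < 1, so it converges for any x₀.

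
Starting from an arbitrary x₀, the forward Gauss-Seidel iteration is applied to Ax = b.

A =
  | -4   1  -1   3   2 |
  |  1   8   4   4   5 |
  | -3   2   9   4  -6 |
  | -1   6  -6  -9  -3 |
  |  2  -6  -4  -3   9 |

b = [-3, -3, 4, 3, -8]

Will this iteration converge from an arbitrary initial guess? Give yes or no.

Let D = diag(-4, 8, 9, -9, 9); L, U the strict triangles.
Gauss-Seidel: T = -(D+L)⁻¹U, row 0 first, T[0,2] = -(-1)/(-4) = -0.2500; later rows by forward substitution.
  T[0,:] = [+0.0000, +0.2500, -0.2500, +0.7500, +0.5000]
  T[1,:] = [+0.0000, -0.0312, -0.4688, -0.5938, -0.6875]
  T[2,:] = [+0.0000, +0.0903, +0.0208, -0.0625, +0.9861]
  T[3,:] = [+0.0000, -0.1088, -0.2986, -0.4375, -1.5046]
  T[4,:] = [+0.0000, -0.0725, -0.3472, -0.7361, -0.6327]
|roots of det(T-λI)|: 1.4660, 0.4112, 0.0826, 0.0826, 0.0000.
spectral radius ρ = 1.4660; 1.4660 > 1: divergent.

no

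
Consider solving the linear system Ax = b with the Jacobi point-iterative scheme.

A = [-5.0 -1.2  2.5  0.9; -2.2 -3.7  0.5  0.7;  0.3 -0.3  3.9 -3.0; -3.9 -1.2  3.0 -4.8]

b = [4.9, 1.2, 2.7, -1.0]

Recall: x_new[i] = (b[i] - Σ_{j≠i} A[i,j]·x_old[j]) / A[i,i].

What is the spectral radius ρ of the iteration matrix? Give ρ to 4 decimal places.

Diagonal D = diag(-5, -3.7, 3.9, -4.8); L, U strict lower/upper.
T_J = -D⁻¹(L+U): T[0,2] = -(2.5)/(-5) = +0.5000; T[0,0] = 0.
  T[0,:] = [+0.0000 -0.2400 +0.5000 +0.1800]
  T[1,:] = [-0.5946 +0.0000 +0.1351 +0.1892]
  T[2,:] = [-0.0769 +0.0769 +0.0000 +0.7692]
  T[3,:] = [-0.8125 -0.2500 +0.6250 +0.0000]
moduli |λ_i(T)| = 0.8624, 0.5844, 0.5844, 0.0004.
ρ = 0.8624; 0.8624 < 1: convergent.

0.8624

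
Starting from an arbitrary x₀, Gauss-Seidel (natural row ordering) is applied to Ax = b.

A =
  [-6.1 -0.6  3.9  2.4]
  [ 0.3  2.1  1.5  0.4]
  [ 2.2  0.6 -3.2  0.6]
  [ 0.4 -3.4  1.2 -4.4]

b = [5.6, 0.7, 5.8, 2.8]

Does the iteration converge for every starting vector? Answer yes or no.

yes

Split A = D + L + U, D = diag(-6.1, 2.1, -3.2, -4.4).
T_GS = -(D+L)⁻¹U: row 0 first, T[0,2] = -(3.9)/(-6.1) = +0.6393; later rows by forward substitution.
  T[0,:] = [+0.0000 -0.0984 +0.6393 +0.3934]
  T[1,:] = [+0.0000 +0.0141 -0.8056 -0.2467]
  T[2,:] = [+0.0000 -0.0650 +0.2885 +0.4117]
  T[3,:] = [+0.0000 -0.0375 +0.7593 +0.3387]
|eigenvalues of T|: 0.9304, 0.2846, 0.0045, 0.0000.
spectral radius ρ = 0.9304; 0.9304 < 1 ⇒ converges.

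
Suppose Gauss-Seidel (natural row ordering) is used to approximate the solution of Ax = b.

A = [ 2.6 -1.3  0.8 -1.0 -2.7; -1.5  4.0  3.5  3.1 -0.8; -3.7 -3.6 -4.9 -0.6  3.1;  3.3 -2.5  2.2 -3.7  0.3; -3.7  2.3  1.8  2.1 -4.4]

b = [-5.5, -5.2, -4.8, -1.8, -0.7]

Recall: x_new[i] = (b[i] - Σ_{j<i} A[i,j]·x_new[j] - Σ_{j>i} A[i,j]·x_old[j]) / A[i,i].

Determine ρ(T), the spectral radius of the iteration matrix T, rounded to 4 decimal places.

1.4800

Diagonal D = diag(2.6, 4, -4.9, -3.7, -4.4); L, U strict lower/upper.
T_GS = -(D+L)⁻¹U: row 0 first, T[0,1] = -(-1.3)/(2.6) = +0.5000; later rows by forward substitution.
  T[0,:] = [+0.0000, +0.5000, -0.3077, +0.3846, +1.0385]
  T[1,:] = [+0.0000, +0.1875, -0.9904, -0.6308, +0.5894]
  T[2,:] = [+0.0000, -0.5153, +0.9600, +0.0505, -0.5845]
  T[3,:] = [+0.0000, +0.0129, +0.9655, +0.7993, +0.2615]
  T[4,:] = [+0.0000, -0.5271, +0.5946, -0.2510, -0.6795]
|eigenvalues of T|: 1.4800, 0.5140, 0.5140, 0.0093, 0.0000.
spectral radius ρ = 1.4800; 1.4800 > 1, so it fails to converge.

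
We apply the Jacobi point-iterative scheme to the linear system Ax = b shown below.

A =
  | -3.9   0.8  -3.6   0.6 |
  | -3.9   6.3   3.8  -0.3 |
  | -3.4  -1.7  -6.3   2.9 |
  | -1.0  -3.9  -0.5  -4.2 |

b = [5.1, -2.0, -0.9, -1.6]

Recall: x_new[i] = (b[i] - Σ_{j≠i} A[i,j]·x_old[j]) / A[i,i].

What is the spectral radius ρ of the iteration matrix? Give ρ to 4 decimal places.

1.1340

Let D = diag(-3.9, 6.3, -6.3, -4.2); L, U the strict triangles.
Jacobi T = -D⁻¹(L+U): T[2,3] = -(2.9)/(-6.3) = +0.4603; T[2,2] = 0.
  T[0,:] = [+0.0000 +0.2051 -0.9231 +0.1538]
  T[1,:] = [+0.6190 +0.0000 -0.6032 +0.0476]
  T[2,:] = [-0.5397 -0.2698 +0.0000 +0.4603]
  T[3,:] = [-0.2381 -0.9286 -0.1190 +0.0000]
|roots of det(T-λI)|: 1.1340, 0.6736, 0.5688, 0.5688.
ρ = 1.1340; 1.1340 > 1 ⇒ diverges.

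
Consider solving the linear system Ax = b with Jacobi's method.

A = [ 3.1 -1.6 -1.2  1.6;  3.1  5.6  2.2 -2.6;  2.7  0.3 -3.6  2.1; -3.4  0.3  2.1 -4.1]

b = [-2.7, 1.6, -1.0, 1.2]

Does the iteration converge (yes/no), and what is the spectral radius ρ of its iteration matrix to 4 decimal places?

Split A = D + L + U, D = diag(3.1, 5.6, -3.6, -4.1).
Jacobi T = -D⁻¹(L+U): T[0,2] = -(-1.2)/(3.1) = +0.3871; T[0,0] = 0.
  T[0,:] = [+0.0000, +0.5161, +0.3871, -0.5161]
  T[1,:] = [-0.5536, +0.0000, -0.3929, +0.4643]
  T[2,:] = [+0.7500, +0.0833, +0.0000, +0.5833]
  T[3,:] = [-0.8293, +0.0732, +0.5122, +0.0000]
|roots of det(T-λI)|: 1.2298, 0.6357, 0.6357, 0.5663.
ρ = 1.2298; 1.2298 > 1, so it fails to converge.

no, ρ = 1.2298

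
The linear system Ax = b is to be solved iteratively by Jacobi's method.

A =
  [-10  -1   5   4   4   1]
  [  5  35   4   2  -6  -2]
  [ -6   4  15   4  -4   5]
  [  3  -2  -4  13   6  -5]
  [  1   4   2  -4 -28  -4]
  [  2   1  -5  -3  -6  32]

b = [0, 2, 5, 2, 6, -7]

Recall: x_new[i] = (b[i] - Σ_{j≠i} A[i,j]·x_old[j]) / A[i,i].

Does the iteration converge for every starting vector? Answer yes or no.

Let D = diag(-10, 35, 15, 13, -28, 32); L, U the strict triangles.
T_J = -D⁻¹(L+U): T[1,3] = -(2)/(35) = -0.0571; T[1,1] = 0.
  T[0,:] = [+0.0000 -0.1000 +0.5000 +0.4000 +0.4000 +0.1000]
  T[1,:] = [-0.1429 +0.0000 -0.1143 -0.0571 +0.1714 +0.0571]
  T[2,:] = [+0.4000 -0.2667 +0.0000 -0.2667 +0.2667 -0.3333]
  T[3,:] = [-0.2308 +0.1538 +0.3077 +0.0000 -0.4615 +0.3846]
  T[4,:] = [+0.0357 +0.1429 +0.0714 -0.1429 +0.0000 -0.1429]
  T[5,:] = [-0.0625 -0.0312 +0.1562 +0.0938 +0.1875 +0.0000]
|roots of det(T-λI)|: 0.5169, 0.3412, 0.3412, 0.2137, 0.2033, 0.2033.
ρ(T) = max|λ| = 0.5169; 0.5169 < 1: convergent.

yes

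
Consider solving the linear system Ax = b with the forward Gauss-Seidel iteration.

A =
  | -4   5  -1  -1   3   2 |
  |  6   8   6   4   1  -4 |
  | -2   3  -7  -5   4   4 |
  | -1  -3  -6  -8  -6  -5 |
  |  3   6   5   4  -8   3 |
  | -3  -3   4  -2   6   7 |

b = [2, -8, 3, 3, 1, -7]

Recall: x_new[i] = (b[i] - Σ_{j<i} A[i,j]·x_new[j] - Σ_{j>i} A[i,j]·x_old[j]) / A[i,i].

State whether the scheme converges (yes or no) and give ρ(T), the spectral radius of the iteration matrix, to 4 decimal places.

no, ρ = 1.5046

A = D + L + U where D = diag(-4, 8, -7, -8, -8, 7).
Gauss-Seidel: T = -(D+L)⁻¹U, row 0 first, T[0,5] = -(2)/(-4) = +0.5000; later rows by forward substitution.
  T[0,:] = [+0.0000  +1.2500  -0.2500  -0.2500  +0.7500  +0.5000]
  T[1,:] = [+0.0000  -0.9375  -0.5625  -0.3125  -0.6875  +0.1250]
  T[2,:] = [+0.0000  -0.7589  -0.1696  -0.7768  +0.0625  +0.4821]
  T[3,:] = [+0.0000  +0.7645  +0.3694  +0.7310  -0.6328  -1.0960]
  T[4,:] = [+0.0000  -0.3265  -0.4369  -0.4481  -0.5117  +0.4096]
  T[5,:] = [+0.0000  +1.0658  +0.2288  +0.7958  +0.2489  -0.6719]
|roots of det(T-λI)|: 1.5046, 0.7280, 0.7280, 0.4681, 0.2163, 0.0000.
ρ(T) = max|λ| = 1.5046; 1.5046 > 1: divergent.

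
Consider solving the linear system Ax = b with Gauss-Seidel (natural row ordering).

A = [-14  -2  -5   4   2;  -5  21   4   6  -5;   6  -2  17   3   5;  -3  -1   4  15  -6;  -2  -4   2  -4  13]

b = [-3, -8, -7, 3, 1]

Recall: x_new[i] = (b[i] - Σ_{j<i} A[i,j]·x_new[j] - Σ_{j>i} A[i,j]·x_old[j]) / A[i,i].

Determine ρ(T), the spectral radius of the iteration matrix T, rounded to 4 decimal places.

Diagonal D = diag(-14, 21, 17, 15, 13); L, U strict lower/upper.
Gauss-Seidel: T = -(D+L)⁻¹U, row 0 first, T[0,1] = -(-2)/(-14) = -0.1429; later rows by forward substitution.
  T[0,:] = [+0.0000 -0.1429 -0.3571 +0.2857 +0.1429]
  T[1,:] = [+0.0000 -0.0340 -0.2755 -0.2177 +0.2721]
  T[2,:] = [+0.0000 +0.0464 +0.0936 -0.3029 -0.3125]
  T[3,:] = [+0.0000 -0.0432 -0.1148 +0.1234 +0.5301]
  T[4,:] = [+0.0000 -0.0529 -0.1894 +0.0616 +0.3169]
|eigenvalues of T|: 0.6193, 0.1716, 0.1716, 0.0162, 0.0000.
ρ = 0.6193; 0.6193 < 1: convergent.

0.6193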